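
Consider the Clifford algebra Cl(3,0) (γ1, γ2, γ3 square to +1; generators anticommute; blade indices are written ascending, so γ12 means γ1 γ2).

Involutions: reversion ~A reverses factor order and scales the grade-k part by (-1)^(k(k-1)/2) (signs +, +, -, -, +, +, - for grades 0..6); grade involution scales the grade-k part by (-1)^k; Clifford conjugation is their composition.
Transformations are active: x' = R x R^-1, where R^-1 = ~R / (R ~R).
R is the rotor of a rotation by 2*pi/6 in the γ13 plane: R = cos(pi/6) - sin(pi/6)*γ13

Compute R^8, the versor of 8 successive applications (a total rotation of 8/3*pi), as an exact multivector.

The rotor phase is half the rotation angle and phases add under composition, so 8 steps in the γ13 plane accumulate phase 8*(pi/6) = 4*pi/3: R^8 = cos(4*pi/3) - sin(4*pi/3)*γ13.
cos(4*pi/3) = -1/2 and sin(4*pi/3) = -sqrt(3)/2, so R^8 = -1/2 + sqrt(3)/2*γ13. The net rotation is 2/3*pi (after discarding 1 full turn, each of which contributes a factor -1 to the rotor); the rotor keeps the half-angle phase exactly.
Answer: -1/2 + sqrt(3)/2*γ13


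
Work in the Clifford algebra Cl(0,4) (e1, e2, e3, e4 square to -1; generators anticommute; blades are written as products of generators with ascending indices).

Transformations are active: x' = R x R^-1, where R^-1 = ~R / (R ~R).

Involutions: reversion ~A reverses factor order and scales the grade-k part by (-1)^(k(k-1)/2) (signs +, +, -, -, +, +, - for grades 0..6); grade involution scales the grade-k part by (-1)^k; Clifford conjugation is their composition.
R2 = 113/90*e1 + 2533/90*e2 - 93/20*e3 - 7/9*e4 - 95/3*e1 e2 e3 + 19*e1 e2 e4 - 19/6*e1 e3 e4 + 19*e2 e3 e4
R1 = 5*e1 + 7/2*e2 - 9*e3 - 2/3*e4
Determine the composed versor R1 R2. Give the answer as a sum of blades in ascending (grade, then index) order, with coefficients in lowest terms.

Distribute over the terms of R1 (each basis-blade product reordered to ascending indices, repeated generators contracted through their squares):
(5*e1) R2 = -113/18 + 2533/18*e1 e2 - 93/4*e1 e3 - 35/9*e1 e4 + 475/3*e2 e3 - 95*e2 e4 + 95/6*e3 e4 + 95*e1 e2 e3 e4
(7/2*e2) R2 = -17731/180 - 791/180*e1 e2 - 665/6*e1 e3 + 133/2*e1 e4 - 651/40*e2 e3 - 49/18*e2 e4 - 133/2*e3 e4 + 133/12*e1 e2 e3 e4
(-9*e3) R2 = -837/20 - 285*e1 e2 + 113/10*e1 e3 + 57/2*e1 e4 + 2533/10*e2 e3 - 171*e2 e4 + 7*e3 e4 - 171*e1 e2 e3 e4
(-2/3*e4) R2 = -14/27 + 38/3*e1 e2 - 19/9*e1 e3 + 113/135*e1 e4 + 38/3*e2 e3 + 2533/135*e2 e4 - 31/10*e3 e4 - 190/9*e1 e2 e3 e4
Summing the partial products and collecting blades:
Answer: -39731/270 - 24481/180*e1 e2 - 22481/180*e1 e3 + 12413/135*e1 e4 + 16321/40*e2 e3 - 67489/270*e2 e4 - 1403/30*e3 e4 - 3097/36*e1 e2 e3 e4


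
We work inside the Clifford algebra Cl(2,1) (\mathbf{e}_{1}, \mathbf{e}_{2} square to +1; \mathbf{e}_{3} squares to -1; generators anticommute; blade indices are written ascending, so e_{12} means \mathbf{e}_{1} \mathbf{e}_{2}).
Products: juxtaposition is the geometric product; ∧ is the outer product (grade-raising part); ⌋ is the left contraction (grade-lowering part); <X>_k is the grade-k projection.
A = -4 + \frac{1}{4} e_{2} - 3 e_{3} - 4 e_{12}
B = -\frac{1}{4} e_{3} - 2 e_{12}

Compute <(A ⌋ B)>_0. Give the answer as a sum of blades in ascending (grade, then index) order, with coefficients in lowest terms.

step 1: -\frac{35}{4} + \frac{1}{2} e_{1} + e_{3} + 8 e_{12}
step 2: -\frac{35}{4}
Answer: -\frac{35}{4}


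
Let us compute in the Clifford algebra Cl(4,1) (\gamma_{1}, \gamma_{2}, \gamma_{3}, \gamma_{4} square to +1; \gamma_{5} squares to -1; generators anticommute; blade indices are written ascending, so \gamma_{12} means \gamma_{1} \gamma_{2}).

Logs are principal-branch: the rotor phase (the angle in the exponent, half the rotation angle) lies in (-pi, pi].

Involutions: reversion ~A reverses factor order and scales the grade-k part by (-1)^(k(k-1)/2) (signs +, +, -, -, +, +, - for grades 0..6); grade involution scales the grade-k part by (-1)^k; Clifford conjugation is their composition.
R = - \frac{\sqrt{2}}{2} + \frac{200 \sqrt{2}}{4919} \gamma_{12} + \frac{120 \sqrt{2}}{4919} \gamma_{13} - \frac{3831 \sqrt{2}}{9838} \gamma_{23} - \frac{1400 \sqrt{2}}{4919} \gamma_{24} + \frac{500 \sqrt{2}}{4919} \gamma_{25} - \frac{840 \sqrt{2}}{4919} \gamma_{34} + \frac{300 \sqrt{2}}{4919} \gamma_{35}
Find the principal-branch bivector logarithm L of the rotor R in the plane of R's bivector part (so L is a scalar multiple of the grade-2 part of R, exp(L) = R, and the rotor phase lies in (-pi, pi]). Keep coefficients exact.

The scalar part of R is - \frac{\sqrt{2}}{2}, so the principal-branch rotor phase is pinned; divide the bivector part by its sine to get the unit plane — L is the phase times that plane.
Concretely: cos(phase) = - \frac{\sqrt{2}}{2} gives phase = ±\frac{3 \pi}{4}, and since phase/sin(phase) is even the sign is immaterial: L = (phase/sin(phase)) * <R>_2 = (\frac{3 \sqrt{2} \pi}{4}) * <R>_2.
Answer: \frac{300 \pi}{4919} \gamma_{12} + \frac{180 \pi}{4919} \gamma_{13} - \frac{11493 \pi}{19676} \gamma_{23} - \frac{2100 \pi}{4919} \gamma_{24} + \frac{750 \pi}{4919} \gamma_{25} - \frac{1260 \pi}{4919} \gamma_{34} + \frac{450 \pi}{4919} \gamma_{35}


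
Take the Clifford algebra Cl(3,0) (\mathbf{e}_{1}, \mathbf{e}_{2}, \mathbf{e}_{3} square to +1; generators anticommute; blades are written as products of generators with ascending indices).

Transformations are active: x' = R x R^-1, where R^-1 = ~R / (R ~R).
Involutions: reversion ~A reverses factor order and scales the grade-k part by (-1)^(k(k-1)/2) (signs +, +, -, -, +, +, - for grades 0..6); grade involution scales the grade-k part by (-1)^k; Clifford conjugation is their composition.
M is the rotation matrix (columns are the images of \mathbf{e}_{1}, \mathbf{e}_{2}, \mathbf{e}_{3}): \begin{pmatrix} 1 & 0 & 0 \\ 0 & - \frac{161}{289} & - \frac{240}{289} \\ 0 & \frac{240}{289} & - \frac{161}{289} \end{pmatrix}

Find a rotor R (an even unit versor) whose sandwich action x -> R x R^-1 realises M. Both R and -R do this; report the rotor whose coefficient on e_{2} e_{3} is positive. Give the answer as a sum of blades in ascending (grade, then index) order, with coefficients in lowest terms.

Method: write R = a + b12*e_{1} e_{2} + b13*e_{1} e_{3} + b23*e_{2} e_{3} with a^2 + b12^2 + b13^2 + b23^2 = 1 (so R^-1 = ~R). Expanding the columns R e_j ~R gives tr M = 4a^2 - 1 and, from the antisymmetric part, M21 - M12 = -4a*b12, M13 - M31 = 4a*b13, M32 - M23 = -4a*b23.
Here tr M = -\frac{33}{289}, so a^2 = (1 + tr M)/4 = \frac{64}{289} and a = ±\frac{8}{17}. Taking a = \frac{8}{17}: M21 - M12 = 0, M13 - M31 = 0, M32 - M23 = \frac{480}{289}, giving b12 = 0, b13 = 0, b23 = -\frac{15}{17}, i.e. R = \frac{8}{17} - \frac{15}{17} e_{2} e_{3}.
Its e_{2} e_{3} coefficient is negative, so report the other preimage -R.
Answer: -\frac{8}{17} + \frac{15}{17} e_{2} e_{3}. Why the constraint matters: R and -R act identically through the sandwich — M has trace -\frac{33}{289} either way — so only the sign condition on e_{2} e_{3} picks one of the two preimages.


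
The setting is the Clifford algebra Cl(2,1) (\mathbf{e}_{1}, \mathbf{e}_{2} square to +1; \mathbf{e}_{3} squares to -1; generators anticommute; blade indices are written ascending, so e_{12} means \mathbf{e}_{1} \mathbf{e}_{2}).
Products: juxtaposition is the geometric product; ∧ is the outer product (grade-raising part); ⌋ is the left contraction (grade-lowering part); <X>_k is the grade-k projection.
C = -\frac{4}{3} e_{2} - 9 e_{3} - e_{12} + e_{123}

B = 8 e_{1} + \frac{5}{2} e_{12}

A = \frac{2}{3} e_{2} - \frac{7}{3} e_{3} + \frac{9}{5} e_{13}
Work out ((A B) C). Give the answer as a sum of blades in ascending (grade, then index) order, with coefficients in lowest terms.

step 1: -\frac{5}{3} e_{1} - \frac{72}{5} e_{3} - \frac{16}{3} e_{12} + \frac{56}{3} e_{13} + \frac{9}{2} e_{23} - \frac{35}{6} e_{123}
step 2: -\frac{4223}{30} + \frac{3233}{18} e_{1} + \frac{47}{2} e_{2} + \frac{11}{2} e_{3} - \frac{3229}{90} e_{12} + \frac{211}{18} e_{13} - \frac{593}{15} e_{23} + \frac{3928}{45} e_{123}
Answer: -\frac{4223}{30} + \frac{3233}{18} e_{1} + \frac{47}{2} e_{2} + \frac{11}{2} e_{3} - \frac{3229}{90} e_{12} + \frac{211}{18} e_{13} - \frac{593}{15} e_{23} + \frac{3928}{45} e_{123}


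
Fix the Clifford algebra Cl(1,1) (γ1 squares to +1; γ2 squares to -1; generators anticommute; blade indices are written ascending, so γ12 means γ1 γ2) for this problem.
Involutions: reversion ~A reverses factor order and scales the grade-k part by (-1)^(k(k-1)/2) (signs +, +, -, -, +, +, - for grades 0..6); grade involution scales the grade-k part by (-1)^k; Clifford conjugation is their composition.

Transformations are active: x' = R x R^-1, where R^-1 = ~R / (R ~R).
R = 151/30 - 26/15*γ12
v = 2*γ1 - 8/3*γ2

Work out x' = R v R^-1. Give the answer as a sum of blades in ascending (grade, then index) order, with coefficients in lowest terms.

~R = 151/30 + 26/15*γ12, and R ~R = 2233/100, so R^-1 = ~R / (2233/100).
R v = 49/9*γ1 - 448/45*γ2
Answer: 3914/8613*γ1 - 15688/8613*γ2


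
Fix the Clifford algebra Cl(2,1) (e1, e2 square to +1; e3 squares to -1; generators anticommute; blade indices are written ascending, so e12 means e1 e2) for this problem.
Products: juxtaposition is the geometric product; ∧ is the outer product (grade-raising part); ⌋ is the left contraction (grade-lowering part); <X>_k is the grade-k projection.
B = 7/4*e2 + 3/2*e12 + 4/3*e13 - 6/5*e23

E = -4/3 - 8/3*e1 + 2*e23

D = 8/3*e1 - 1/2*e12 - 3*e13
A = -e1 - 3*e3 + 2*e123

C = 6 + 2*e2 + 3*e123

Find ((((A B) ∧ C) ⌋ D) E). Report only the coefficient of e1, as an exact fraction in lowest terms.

step 1: -32/5*e1 - 17/30*e2 - 13/3*e3 - 7/4*e12 - 7/2*e13 + 21/4*e23 - 33/10*e123
step 2: -192/5*e1 - 17/5*e2 - 26*e3 - 233/10*e12 - 21*e13 + 241/6*e23 - 64/5*e123
step 3: -1021/20 + 763/10*e1 + 96/5*e2 + 576/5*e3
step 4: -677/5 + 172/5*e1 + 1024/5*e2 - 576/5*e3 + 256/5*e12 + 1536/5*e13 - 1021/10*e23 + 763/5*e123
Answer: 172/5


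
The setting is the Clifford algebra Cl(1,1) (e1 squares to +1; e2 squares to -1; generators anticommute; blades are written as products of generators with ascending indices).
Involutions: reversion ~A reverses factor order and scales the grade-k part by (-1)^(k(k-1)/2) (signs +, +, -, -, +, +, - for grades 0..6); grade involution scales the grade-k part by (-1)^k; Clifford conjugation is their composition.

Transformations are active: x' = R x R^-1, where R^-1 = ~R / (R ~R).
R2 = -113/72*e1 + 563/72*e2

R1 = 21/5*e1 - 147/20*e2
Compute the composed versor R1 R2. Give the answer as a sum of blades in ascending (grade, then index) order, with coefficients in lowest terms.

Distribute over the terms of R1 (each basis-blade product reordered to ascending indices, repeated generators contracted through their squares):
(21/5*e1) R2 = -791/120 + 3941/120*e1 e2
(-147/20*e2) R2 = 27587/480 - 5537/480*e1 e2
Summing the partial products and collecting blades:
Answer: 8141/160 + 3409/160*e1 e2


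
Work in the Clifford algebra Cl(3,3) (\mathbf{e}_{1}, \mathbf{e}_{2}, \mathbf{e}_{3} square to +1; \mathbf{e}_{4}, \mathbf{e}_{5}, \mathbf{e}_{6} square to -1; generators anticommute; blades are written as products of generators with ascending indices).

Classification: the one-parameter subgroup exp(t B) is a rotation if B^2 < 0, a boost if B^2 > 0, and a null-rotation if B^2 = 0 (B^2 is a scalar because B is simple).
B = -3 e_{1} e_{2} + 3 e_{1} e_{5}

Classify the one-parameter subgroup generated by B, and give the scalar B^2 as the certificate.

B^2 term by term: the squares give (-3)^2*(e_{1} e_{2})^2 + (3)^2*(e_{1} e_{5})^2 = 9*(-1) + 9*(+1) = 0 (each basis 2-blade squares to minus the product of its generators' squares); cross terms between blades sharing an index anticommute and cancel. So B^2 = 0.
Answer: null-rotation, certificate B^2 = 0. The invariant at work: B^2 = 0 is unchanged by conjugation, hence its sign classifies the subgroup whatever basis B is written in.


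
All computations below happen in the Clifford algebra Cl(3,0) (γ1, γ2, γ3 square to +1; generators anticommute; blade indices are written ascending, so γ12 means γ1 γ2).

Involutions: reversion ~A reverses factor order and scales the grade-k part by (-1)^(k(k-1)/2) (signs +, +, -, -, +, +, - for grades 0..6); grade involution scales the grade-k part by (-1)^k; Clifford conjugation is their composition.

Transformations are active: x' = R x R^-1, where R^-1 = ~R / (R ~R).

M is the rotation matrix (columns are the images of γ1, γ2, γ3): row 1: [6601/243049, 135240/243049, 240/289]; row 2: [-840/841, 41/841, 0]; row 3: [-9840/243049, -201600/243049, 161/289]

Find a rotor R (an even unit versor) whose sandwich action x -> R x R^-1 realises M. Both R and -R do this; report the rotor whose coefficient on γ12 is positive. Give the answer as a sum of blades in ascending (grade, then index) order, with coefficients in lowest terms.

Method: write R = a + b12*γ12 + b13*γ13 + b23*γ23 with a^2 + b12^2 + b13^2 + b23^2 = 1 (so R^-1 = ~R). Expanding the columns R e_j ~R gives tr M = 4a^2 - 1 and, from the antisymmetric part, M21 - M12 = -4a*b12, M13 - M31 = 4a*b13, M32 - M23 = -4a*b23.
Here tr M = 153851/243049, so a^2 = (1 + tr M)/4 = 99225/243049 and a = ±315/493. Taking a = 315/493: M21 - M12 = -378000/243049, M13 - M31 = 211680/243049, M32 - M23 = -201600/243049, giving b12 = 300/493, b13 = 168/493, b23 = 160/493, i.e. R = 315/493 + 300/493*γ12 + 168/493*γ13 + 160/493*γ23.
Its γ12 coefficient is already positive.
Answer: 315/493 + 300/493*γ12 + 168/493*γ13 + 160/493*γ23. Sheet selection: the two-to-one cover makes ±R indistinguishable at the matrix level (trace 153851/243049), so uniqueness comes from the required sign on γ12.


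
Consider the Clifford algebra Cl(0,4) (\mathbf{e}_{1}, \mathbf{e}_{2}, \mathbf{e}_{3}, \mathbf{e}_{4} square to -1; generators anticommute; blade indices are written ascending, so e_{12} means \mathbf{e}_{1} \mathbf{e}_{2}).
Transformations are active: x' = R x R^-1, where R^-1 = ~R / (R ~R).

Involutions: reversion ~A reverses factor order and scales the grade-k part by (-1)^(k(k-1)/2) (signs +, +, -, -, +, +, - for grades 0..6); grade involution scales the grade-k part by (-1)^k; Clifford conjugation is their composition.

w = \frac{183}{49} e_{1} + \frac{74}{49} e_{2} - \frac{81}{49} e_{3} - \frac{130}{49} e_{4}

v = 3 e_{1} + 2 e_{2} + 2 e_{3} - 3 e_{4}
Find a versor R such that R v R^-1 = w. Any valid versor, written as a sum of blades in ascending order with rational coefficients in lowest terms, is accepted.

A norm check does it: q(v) = q(w) = -26, hence R = v + w = \frac{330}{49} e_{1} + \frac{172}{49} e_{2} + \frac{17}{49} e_{3} - \frac{277}{49} e_{4} realises the map — parallel part kept, (v - w)/2 negated, v carried to w.
Answer: \frac{330}{49} e_{1} + \frac{172}{49} e_{2} + \frac{17}{49} e_{3} - \frac{277}{49} e_{4}


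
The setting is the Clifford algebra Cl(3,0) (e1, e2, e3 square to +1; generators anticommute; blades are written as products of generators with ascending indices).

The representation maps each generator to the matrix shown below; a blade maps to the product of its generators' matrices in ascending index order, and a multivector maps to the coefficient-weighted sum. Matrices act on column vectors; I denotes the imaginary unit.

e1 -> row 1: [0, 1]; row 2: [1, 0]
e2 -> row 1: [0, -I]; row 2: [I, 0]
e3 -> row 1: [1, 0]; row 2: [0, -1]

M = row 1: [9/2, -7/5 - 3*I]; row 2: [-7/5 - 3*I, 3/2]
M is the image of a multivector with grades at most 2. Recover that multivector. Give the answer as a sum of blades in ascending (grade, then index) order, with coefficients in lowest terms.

Method: 1, rho(e1), rho(e2), rho(e3) form a trace-orthogonal basis of the 2x2 complex matrices (tr(X Y) = 2 if X = Y, else 0), so M = m0*1 + m1*rho(e1) + m2*rho(e2) + m3*rho(e3) with m0 = tr(M)/2 = 3, m1 = tr(M rho(e1))/2 = -7/5 - 3*I, m2 = tr(M rho(e2))/2 = 0, m3 = tr(M rho(e3))/2 = 3/2.
Multiplying table entries, the bivector images are rho(e1 e2) = I*rho(e3), rho(e1 e3) = -I*rho(e2), rho(e2 e3) = I*rho(e1); with real blade coefficients the real parts of m0..m3 are the coefficients of 1, e1, e2, e3 and the imaginary parts give the bivectors (e2 e3: Im m1, e1 e3: -Im m2, e1 e2: Im m3).
Answer: 3 - 7/5*e1 + 3/2*e3 - 3*e2 e3


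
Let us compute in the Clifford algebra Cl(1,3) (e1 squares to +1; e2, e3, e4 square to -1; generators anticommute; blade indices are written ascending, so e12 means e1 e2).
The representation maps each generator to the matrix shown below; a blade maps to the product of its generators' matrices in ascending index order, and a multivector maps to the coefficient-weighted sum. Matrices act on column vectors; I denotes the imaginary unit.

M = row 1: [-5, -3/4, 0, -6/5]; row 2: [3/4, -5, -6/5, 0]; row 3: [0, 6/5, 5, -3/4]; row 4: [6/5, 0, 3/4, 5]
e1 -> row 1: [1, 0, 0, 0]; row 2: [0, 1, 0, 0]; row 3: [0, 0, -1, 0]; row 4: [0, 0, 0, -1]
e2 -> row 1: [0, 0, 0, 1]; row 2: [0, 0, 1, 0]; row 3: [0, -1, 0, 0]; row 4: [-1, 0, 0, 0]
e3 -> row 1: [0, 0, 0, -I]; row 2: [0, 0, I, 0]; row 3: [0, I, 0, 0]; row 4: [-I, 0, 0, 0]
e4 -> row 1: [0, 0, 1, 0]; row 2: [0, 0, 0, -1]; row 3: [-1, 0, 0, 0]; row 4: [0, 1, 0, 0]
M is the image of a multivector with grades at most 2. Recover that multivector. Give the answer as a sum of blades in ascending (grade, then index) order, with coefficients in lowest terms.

Method: the blade images are trace-orthogonal — tr(rho(e_A) rho(e_B)^-1) = 4 if A = B and 0 otherwise — and rho(e_A)^-1 = (e_A)^2 * rho(e_A) with (e_A)^2 = +1 or -1, so the coefficient of e_A in the preimage is (e_A)^2 * tr(M rho(e_A))/4.
Nonzero projections over blades of grade <= 2: e1: (e1)^2 = +1, tr(M rho(e1)) = -20, coefficient -5; e2: (e2)^2 = -1, tr(M rho(e2)) = 24/5, coefficient -6/5; e24: (e24)^2 = -1, tr(M rho(e24)) = 3, coefficient -3/4. Every other blade of grade <= 2 projects to 0.
Answer: -5*e1 - 6/5*e2 - 3/4*e24


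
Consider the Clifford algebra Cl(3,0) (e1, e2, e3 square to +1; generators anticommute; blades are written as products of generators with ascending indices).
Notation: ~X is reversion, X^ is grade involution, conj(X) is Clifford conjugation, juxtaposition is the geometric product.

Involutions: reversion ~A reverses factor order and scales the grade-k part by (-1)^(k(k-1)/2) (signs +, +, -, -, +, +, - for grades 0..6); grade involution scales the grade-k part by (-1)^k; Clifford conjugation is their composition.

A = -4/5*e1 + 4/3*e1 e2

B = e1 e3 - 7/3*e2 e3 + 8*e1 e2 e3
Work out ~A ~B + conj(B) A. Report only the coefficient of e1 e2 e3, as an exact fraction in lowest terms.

first term: -148/15*e3 - 28/9*e1 e3 + 76/15*e2 e3 - 28/15*e1 e2 e3
second term: -172/15*e3 - 28/9*e1 e3 - 116/15*e2 e3 - 28/15*e1 e2 e3
Answer: -56/15


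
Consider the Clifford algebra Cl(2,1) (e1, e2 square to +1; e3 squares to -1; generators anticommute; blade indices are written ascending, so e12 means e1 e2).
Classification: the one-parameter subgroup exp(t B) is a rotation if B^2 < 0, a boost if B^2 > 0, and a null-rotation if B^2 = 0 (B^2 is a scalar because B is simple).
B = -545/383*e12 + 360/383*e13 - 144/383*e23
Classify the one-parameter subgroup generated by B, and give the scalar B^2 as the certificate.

B^2 term by term: the squares give (-545/383)^2*(e12)^2 + (360/383)^2*(e13)^2 + (-144/383)^2*(e23)^2 = 297025/146689*(-1) + 129600/146689*(+1) + 20736/146689*(+1) = -1 (each basis 2-blade squares to minus the product of its generators' squares); cross terms between blades sharing an index anticommute and cancel. So B^2 = -1.
Answer: rotation, certificate B^2 = -1. The class reads off the invariant scalar -1 directly.


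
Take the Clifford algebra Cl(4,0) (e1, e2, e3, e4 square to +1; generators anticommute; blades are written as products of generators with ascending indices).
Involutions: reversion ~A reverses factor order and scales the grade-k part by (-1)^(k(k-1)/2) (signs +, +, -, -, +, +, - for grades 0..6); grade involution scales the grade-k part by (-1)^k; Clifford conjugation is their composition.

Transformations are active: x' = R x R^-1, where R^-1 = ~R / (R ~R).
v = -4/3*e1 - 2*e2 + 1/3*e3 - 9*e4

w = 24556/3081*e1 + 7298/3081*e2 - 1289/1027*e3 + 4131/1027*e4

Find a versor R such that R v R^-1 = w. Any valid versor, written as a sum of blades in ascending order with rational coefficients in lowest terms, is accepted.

Take R = v + w = 6816/1027*e1 + 1136/3081*e2 - 2840/3081*e3 - 5112/1027*e4. Because q(v) = q(w) = 782/9, conjugation by R sends v exactly to w.
Answer: 6816/1027*e1 + 1136/3081*e2 - 2840/3081*e3 - 5112/1027*e4


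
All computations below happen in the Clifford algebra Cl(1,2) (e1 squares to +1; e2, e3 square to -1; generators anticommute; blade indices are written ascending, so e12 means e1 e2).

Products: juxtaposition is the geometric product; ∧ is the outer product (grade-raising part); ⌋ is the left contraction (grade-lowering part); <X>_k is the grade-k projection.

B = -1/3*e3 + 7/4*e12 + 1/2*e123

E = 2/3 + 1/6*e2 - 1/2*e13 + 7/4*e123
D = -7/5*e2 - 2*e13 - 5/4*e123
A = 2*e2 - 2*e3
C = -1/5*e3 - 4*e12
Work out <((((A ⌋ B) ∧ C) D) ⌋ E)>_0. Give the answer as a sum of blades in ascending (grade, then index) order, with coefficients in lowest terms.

step 1: -2/3 + 7/2*e1 + e12 + e13
step 2: 2/15*e3 + 8/3*e12 - 7/10*e13 - 1/5*e123
step 3: 23/20 + 52/15*e1 - 51/40*e2 - 10/3*e3 + 1/6*e12 + 7/25*e13 + 138/25*e23 - 49/50*e123
step 4: 613/240 - 1199/150*e1 - 179/600*e2 - 173/120*e3 + 35/6*e12 - 449/160*e13 + 91/15*e23 + 161/80*e123
step 5: 613/240
Answer: 613/240


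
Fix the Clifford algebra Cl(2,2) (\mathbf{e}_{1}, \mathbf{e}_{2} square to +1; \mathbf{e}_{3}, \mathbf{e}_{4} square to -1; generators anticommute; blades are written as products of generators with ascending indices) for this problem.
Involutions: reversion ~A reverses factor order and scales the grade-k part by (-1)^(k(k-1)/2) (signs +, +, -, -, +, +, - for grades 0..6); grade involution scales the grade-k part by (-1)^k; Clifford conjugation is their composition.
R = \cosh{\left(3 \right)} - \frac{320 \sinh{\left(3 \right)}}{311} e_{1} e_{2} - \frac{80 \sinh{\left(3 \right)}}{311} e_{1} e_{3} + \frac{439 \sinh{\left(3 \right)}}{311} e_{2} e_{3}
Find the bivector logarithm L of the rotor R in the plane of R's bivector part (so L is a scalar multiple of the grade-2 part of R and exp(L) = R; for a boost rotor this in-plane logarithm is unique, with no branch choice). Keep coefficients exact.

The scalar part of R is \cosh{\left(3 \right)}, which fixes the rapidity magnitude through cosh (cosh is even, so it cannot fix the sign — the bivector part carries that); dividing the bivector part by sinh of the rapidity gives the plane, and L = rapidity * plane, where the joint sign ambiguity of (rapidity, plane) cancels in the product.
Concretely: cosh(rapidity) = \cosh{\left(3 \right)} gives rapidity = ±3, and since rapidity/sinh(rapidity) is even the sign is immaterial: L = (rapidity/sinh(rapidity)) * <R>_2 = (\frac{3}{\sinh{\left(3 \right)}}) * <R>_2.
Answer: - \frac{960}{311} e_{1} e_{2} - \frac{240}{311} e_{1} e_{3} + \frac{1317}{311} e_{2} e_{3}


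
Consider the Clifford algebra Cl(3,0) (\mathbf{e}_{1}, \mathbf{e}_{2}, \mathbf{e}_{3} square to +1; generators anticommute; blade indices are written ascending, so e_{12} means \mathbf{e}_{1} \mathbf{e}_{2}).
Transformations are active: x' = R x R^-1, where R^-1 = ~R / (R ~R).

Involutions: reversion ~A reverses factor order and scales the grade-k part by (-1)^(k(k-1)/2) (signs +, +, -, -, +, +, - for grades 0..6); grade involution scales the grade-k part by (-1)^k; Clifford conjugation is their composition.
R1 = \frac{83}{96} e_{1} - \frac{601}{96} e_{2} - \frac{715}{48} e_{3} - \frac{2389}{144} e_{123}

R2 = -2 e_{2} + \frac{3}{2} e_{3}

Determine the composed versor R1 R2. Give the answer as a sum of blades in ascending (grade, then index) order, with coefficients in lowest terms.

Distribute over the terms of R2 (each basis-blade product reordered to ascending indices, repeated generators contracted through their squares):
R1 (-2 e_{2}) = \frac{601}{48} - \frac{83}{48} e_{12} - \frac{2389}{72} e_{13} - \frac{715}{24} e_{23}
R1 (\frac{3}{2} e_{3}) = -\frac{715}{32} - \frac{2389}{96} e_{12} + \frac{83}{64} e_{13} - \frac{601}{64} e_{23}
Summing the partial products and collecting blades:
Answer: -\frac{943}{96} - \frac{2555}{96} e_{12} - \frac{18365}{576} e_{13} - \frac{7523}{192} e_{23}


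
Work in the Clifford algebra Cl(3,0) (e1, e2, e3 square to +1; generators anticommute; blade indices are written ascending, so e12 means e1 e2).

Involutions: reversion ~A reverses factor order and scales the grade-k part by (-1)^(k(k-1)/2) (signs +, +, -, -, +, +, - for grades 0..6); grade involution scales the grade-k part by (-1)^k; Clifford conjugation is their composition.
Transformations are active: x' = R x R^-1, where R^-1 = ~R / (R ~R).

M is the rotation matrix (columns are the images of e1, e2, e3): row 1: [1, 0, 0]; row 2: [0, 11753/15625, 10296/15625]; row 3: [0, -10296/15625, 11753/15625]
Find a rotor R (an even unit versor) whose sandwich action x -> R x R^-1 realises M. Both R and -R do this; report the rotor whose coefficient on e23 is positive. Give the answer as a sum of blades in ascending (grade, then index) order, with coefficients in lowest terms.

Method: write R = a + b12*e12 + b13*e13 + b23*e23 with a^2 + b12^2 + b13^2 + b23^2 = 1 (so R^-1 = ~R). Expanding the columns R e_j ~R gives tr M = 4a^2 - 1 and, from the antisymmetric part, M21 - M12 = -4a*b12, M13 - M31 = 4a*b13, M32 - M23 = -4a*b23.
Here tr M = 39131/15625, so a^2 = (1 + tr M)/4 = 13689/15625 and a = ±117/125. Taking a = 117/125: M21 - M12 = 0, M13 - M31 = 0, M32 - M23 = -20592/15625, giving b12 = 0, b13 = 0, b23 = 44/125, i.e. R = 117/125 + 44/125*e23.
Its e23 coefficient is already positive.
Answer: 117/125 + 44/125*e23. Sheet selection: the two-to-one cover makes ±R indistinguishable at the matrix level (trace 39131/15625), so uniqueness comes from the required sign on e23.


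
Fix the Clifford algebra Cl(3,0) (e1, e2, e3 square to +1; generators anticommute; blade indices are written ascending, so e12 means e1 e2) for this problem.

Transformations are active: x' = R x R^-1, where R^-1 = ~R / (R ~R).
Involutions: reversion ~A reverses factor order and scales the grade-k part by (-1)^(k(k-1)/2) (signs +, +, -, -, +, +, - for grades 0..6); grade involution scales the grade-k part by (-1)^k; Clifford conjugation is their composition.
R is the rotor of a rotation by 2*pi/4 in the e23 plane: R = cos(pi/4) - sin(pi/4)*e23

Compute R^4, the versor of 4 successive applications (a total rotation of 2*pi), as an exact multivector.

Half-angle bookkeeping: 4 applications in e23 add up to rotor phase 4*pi/4 = pi, so R^4 = cos(pi) - sin(pi)*e23.
cos(pi) = -1 and sin(pi) = 0, so R^4 = -1. The total rotation 2*pi is 1 full turn, so every vector returns to itself, yet the rotor is -1, on the OTHER sheet of the double cover (an odd number of 2*pi turns).
Answer: -1


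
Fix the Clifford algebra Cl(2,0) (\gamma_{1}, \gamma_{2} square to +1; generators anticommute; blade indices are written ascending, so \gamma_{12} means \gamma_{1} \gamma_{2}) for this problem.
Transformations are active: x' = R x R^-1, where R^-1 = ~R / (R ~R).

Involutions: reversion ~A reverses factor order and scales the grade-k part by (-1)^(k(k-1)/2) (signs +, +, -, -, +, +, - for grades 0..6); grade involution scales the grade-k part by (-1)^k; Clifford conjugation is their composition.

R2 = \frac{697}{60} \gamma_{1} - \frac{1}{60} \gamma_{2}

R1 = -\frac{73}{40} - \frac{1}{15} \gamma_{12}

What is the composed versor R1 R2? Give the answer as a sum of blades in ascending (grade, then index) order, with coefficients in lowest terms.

Distribute over the terms of R1 (each basis-blade product reordered to ascending indices, repeated generators contracted through their squares):
(-\frac{73}{40}) R2 = -\frac{50881}{2400} \gamma_{1} + \frac{73}{2400} \gamma_{2}
(-\frac{1}{15} \gamma_{12}) R2 = \frac{1}{900} \gamma_{1} + \frac{697}{900} \gamma_{2}
Summing the partial products and collecting blades:
Answer: -\frac{30527}{1440} \gamma_{1} + \frac{1159}{1440} \gamma_{2}


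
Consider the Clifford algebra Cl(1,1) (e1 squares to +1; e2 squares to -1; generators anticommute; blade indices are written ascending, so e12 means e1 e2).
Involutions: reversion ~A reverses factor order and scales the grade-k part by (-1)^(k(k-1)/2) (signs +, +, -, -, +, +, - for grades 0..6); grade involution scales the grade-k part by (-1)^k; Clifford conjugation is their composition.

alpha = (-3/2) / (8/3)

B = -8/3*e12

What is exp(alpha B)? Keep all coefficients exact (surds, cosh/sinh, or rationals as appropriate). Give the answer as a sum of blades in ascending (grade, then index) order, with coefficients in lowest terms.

B^2 = (-8/3)^2*(e12)^2 = 64/9*(+1) = 64/9 (a basis 2-blade squares to minus the product of its generators' squares).
B^2 = 64/9 — the series telescopes hyperbolically here: l = 8/3, alpha*l = -3/2, so exp(alpha B) = cosh(-3/2) + (sinh(-3/2)/(8/3))*B = cosh(3/2) + (-3*sinh(3/2)/8)*B.
Answer: cosh(3/2) + sinh(3/2)*e12


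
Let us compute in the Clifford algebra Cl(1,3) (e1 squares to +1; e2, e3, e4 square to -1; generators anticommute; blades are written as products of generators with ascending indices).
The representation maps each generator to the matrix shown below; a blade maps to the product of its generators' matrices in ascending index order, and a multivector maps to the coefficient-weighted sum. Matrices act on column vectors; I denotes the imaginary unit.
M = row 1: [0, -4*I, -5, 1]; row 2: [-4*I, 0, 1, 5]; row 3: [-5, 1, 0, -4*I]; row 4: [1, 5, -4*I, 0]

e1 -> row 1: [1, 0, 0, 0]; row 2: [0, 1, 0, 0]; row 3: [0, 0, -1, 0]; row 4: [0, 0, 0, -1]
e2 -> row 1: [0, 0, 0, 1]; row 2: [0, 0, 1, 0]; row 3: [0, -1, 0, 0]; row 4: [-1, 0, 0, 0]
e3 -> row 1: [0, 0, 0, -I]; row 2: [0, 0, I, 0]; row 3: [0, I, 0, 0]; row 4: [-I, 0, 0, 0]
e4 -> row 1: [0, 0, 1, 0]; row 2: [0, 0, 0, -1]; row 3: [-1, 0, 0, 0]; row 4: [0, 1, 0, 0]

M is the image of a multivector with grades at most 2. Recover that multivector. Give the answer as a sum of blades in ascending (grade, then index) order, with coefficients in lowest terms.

Method: the blade images are trace-orthogonal — tr(rho(e_A) rho(e_B)^-1) = 4 if A = B and 0 otherwise — and rho(e_A)^-1 = (e_A)^2 * rho(e_A) with (e_A)^2 = +1 or -1, so the coefficient of e_A in the preimage is (e_A)^2 * tr(M rho(e_A))/4.
Nonzero projections over blades of grade <= 2: e1 e2: (e1 e2)^2 = +1, tr(M rho(e1 e2)) = 4, coefficient 1; e1 e4: (e1 e4)^2 = +1, tr(M rho(e1 e4)) = -20, coefficient -5; e3 e4: (e3 e4)^2 = -1, tr(M rho(e3 e4)) = -16, coefficient 4. Every other blade of grade <= 2 projects to 0.
Answer: e1 e2 - 5*e1 e4 + 4*e3 e4


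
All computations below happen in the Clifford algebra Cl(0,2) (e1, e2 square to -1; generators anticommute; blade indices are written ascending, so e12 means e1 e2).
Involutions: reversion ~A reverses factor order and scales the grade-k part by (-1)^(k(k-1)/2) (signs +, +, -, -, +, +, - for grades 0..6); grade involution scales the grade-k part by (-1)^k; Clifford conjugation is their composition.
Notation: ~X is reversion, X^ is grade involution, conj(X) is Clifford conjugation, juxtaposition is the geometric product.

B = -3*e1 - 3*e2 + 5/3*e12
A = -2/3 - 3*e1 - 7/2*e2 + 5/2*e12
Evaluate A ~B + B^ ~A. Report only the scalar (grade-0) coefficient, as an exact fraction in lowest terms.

first term: -46/3 + 46/3*e1 - 21/2*e2 - 7/18*e12
second term: 71/3 - 11/3*e1 + 1/2*e2 - 47/18*e12
Answer: 25/3


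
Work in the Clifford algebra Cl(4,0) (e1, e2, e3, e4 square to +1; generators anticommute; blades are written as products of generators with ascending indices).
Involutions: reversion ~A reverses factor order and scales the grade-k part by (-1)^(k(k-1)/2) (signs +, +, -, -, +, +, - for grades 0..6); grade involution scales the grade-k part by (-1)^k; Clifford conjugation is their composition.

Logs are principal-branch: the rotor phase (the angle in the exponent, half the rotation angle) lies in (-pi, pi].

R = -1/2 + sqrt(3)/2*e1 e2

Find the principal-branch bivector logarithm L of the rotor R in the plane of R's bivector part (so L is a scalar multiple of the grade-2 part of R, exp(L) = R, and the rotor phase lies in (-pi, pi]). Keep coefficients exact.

The scalar part of R is -1/2, and that scalar determines the rotor phase on the principal branch; recovering the unit plane as bivector-part over sine of the phase gives L = phase * plane.
Concretely: cos(phase) = -1/2 gives phase = ±2*pi/3, and since phase/sin(phase) is even the sign is immaterial: L = (phase/sin(phase)) * <R>_2 = (4*sqrt(3)*pi/9) * <R>_2.
Answer: 2*pi/3*e1 e2


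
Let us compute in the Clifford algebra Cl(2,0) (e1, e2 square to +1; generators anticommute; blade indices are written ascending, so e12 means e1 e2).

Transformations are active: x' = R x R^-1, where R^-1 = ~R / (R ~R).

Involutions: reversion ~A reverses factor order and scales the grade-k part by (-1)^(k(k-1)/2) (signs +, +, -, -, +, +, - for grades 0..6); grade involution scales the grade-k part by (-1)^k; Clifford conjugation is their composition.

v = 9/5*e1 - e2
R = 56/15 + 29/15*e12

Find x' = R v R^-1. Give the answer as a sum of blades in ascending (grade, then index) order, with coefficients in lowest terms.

~R = 56/15 - 29/15*e12, and R ~R = 3977/225, so R^-1 = ~R / (3977/225).
R v = 359/75*e1 - 541/75*e2
Answer: 883/3977*e1 - 40707/19885*e2


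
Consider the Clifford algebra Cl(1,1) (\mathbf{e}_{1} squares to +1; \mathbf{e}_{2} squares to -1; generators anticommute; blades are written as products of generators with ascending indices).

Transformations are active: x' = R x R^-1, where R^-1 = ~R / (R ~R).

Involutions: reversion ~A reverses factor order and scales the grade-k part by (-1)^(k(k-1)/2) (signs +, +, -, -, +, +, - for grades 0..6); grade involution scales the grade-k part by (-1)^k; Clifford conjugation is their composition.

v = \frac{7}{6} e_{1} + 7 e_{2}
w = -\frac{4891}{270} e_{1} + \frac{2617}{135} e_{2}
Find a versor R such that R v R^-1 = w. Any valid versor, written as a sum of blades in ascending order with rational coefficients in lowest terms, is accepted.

Key observation: q(v) = q(w) = -\frac{1715}{36} (sandwiches preserve the norm), so R = v + w = -\frac{2288}{135} e_{1} + \frac{3562}{135} e_{2} works whenever it is invertible — the component of v along it is kept and (v - w)/2 reverses, sending v to w.
Answer: -\frac{2288}{135} e_{1} + \frac{3562}{135} e_{2}


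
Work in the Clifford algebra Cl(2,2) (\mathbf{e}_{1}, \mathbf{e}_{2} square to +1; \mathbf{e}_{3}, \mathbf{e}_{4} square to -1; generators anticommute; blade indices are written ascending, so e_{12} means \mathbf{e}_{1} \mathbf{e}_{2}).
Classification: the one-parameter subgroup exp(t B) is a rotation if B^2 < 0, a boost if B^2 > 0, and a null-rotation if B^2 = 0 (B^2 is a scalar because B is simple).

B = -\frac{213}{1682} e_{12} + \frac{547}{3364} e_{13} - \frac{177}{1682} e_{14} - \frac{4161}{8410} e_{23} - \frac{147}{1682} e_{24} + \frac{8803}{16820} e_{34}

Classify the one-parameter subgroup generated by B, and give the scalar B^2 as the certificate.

B^2 term by term: the squares give (-\frac{213}{1682})^2*(e_{12})^2 + (\frac{547}{3364})^2*(e_{13})^2 + (-\frac{177}{1682})^2*(e_{14})^2 + (-\frac{4161}{8410})^2*(e_{23})^2 + (-\frac{147}{1682})^2*(e_{24})^2 + (\frac{8803}{16820})^2*(e_{34})^2 = \frac{45369}{2829124}*(-1) + \frac{299209}{11316496}*(+1) + \frac{31329}{2829124}*(+1) + \frac{17313921}{70728100}*(+1) + \frac{21609}{2829124}*(+1) + \frac{77492809}{282912400}*(-1) = 0 (each basis 2-blade squares to minus the product of its generators' squares); cross terms between blades sharing an index anticommute and cancel; the commuting (index-disjoint) pairs give grade-4 terms 2*c*c'*(blade product), which cancel blade by blade — e_{1234}: -\frac{1875039}{14145620} + \frac{80409}{2829124} + \frac{736497}{7072810} = 0 — confirming B is simple. So B^2 = 0.
Answer: null-rotation, certificate B^2 = 0. One invariant decides it: the square 0 survives every conjugation, and its sign is exactly the classification.


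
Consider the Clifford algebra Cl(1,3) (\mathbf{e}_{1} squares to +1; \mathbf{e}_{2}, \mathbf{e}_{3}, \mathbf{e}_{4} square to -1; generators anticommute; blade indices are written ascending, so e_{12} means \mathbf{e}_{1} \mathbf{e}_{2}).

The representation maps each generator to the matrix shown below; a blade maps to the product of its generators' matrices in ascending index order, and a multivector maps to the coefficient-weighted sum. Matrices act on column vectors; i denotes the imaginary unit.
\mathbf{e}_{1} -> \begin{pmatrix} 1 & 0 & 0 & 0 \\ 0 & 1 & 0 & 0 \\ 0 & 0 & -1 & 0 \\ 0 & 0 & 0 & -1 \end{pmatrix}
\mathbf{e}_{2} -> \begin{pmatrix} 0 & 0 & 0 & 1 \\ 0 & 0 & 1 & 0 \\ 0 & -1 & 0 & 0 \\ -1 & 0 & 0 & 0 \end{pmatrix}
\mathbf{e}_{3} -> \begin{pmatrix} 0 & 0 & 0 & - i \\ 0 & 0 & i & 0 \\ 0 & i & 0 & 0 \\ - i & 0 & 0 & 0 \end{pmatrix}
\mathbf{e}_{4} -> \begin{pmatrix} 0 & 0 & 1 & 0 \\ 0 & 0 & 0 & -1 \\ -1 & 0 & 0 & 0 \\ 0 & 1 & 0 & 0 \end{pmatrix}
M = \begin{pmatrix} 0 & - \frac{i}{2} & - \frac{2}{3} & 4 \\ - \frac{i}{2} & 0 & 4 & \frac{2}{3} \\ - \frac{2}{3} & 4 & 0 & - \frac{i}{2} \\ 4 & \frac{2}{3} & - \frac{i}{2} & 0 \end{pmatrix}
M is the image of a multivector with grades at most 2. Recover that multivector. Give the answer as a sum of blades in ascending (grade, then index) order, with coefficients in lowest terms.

Method: the blade images are trace-orthogonal — tr(rho(e_A) rho(e_B)^-1) = 4 if A = B and 0 otherwise — and rho(e_A)^-1 = (e_A)^2 * rho(e_A) with (e_A)^2 = +1 or -1, so the coefficient of e_A in the preimage is (e_A)^2 * tr(M rho(e_A))/4.
Nonzero projections over blades of grade <= 2: e_{12}: (e_{12})^2 = +1, tr(M rho(e_{12})) = 16, coefficient 4; e_{14}: (e_{14})^2 = +1, tr(M rho(e_{14})) = - \frac{8}{3}, coefficient -\frac{2}{3}; e_{34}: (e_{34})^2 = -1, tr(M rho(e_{34})) = -2, coefficient \frac{1}{2}. Every other blade of grade <= 2 projects to 0.
Answer: 4 e_{12} - \frac{2}{3} e_{14} + \frac{1}{2} e_{34}


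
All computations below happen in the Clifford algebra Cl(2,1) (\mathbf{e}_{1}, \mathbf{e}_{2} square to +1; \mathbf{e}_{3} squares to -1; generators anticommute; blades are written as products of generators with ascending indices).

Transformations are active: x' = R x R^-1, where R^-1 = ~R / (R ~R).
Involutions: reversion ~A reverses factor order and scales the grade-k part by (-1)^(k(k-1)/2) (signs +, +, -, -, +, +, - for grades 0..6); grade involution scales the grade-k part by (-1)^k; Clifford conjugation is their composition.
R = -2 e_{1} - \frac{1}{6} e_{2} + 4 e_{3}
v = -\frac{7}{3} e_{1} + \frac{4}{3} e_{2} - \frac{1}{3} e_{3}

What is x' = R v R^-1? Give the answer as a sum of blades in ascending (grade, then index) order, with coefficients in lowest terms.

~R = -2 e_{1} - \frac{1}{6} e_{2} + 4 e_{3}, and R ~R = -\frac{431}{36}, so R^-1 = ~R / (-\frac{431}{36}).
R v = \frac{52}{9} - \frac{55}{18} e_{1} e_{2} + 10 e_{1} e_{3} - \frac{95}{18} e_{2} e_{3}
Answer: \frac{5513}{1293} e_{1} - \frac{1516}{1293} e_{2} - \frac{4561}{1293} e_{3}


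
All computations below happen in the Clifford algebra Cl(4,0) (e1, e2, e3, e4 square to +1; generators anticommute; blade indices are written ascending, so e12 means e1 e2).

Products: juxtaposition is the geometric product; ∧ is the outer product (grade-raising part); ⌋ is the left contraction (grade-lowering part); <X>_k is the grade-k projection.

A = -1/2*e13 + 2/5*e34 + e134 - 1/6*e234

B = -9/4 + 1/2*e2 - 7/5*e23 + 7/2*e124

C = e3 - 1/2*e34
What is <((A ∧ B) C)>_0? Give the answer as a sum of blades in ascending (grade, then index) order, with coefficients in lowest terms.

step 1: 9/8*e13 - 9/10*e34 + 1/4*e123 - 9/4*e134 + 23/40*e234 + 1/2*e1234
step 2: -9/20 + 23/80*e2 + 9/10*e4 + 1/2*e12 + 27/16*e14 - 23/40*e24 - 5/8*e124
step 3: -9/20
Answer: -9/20


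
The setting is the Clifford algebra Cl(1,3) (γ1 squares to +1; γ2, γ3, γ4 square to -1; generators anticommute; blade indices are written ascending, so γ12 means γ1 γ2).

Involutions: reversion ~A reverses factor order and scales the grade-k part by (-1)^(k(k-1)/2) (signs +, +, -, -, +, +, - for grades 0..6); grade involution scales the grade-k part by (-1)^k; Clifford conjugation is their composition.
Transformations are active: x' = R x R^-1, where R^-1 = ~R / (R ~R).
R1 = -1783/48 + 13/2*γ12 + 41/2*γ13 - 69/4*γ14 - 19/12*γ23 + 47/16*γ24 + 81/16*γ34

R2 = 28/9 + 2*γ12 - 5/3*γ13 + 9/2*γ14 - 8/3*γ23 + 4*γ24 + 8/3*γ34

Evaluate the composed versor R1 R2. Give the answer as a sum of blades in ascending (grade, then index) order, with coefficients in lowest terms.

Distribute over the grade parts of R1 (each basis-blade product reordered to ascending indices, repeated generators contracted through their squares):
<R1>_0 (= -1783/48) R2 = -12481/108 - 1783/24*γ12 + 8915/144*γ13 - 5349/32*γ14 + 1783/18*γ23 - 1783/12*γ24 - 1783/18*γ34
<R1>_2 (= 13/2*γ12 + 41/2*γ13 - 69/4*γ14 - 19/12*γ23 + 47/16*γ24 + 81/16*γ34) R2 = -9235/72 - 11453/96*γ12 + 2639/288*γ13 - 6571/48*γ14 + 3725/108*γ23 - 575/9*γ24 - 185/4*γ34 - 517/48*γ1234
Summing the partial products and collecting blades:
Answer: -52667/216 - 6195/32*γ12 + 6823/96*γ13 - 29189/96*γ14 + 14423/108*γ23 - 7649/36*γ24 - 5231/36*γ34 - 517/48*γ1234
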